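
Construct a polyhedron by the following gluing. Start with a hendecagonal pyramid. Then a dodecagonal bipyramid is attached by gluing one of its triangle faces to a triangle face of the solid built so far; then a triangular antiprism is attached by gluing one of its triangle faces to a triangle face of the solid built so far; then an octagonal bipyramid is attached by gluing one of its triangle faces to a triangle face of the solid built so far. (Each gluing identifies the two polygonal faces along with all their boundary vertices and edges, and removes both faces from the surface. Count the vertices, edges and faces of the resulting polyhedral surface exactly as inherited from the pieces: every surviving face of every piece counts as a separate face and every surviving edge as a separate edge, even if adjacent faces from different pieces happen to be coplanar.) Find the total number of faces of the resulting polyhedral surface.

54

A hendecagonal pyramid: V=12, E=22, F=12.
Attach a dodecagonal bipyramid (V=14, E=36, F=24) along a 3-gon: merge 3 vertices and 3 edges, delete both glued faces → V=23, E=55, F=34.
Attach a triangular antiprism (V=6, E=12, F=8) along a 3-gon: merge 3 vertices and 3 edges, delete both glued faces → V=26, E=64, F=40.
Attach an octagonal bipyramid (V=10, E=24, F=16) along a 3-gon: merge 3 vertices and 3 edges, delete both glued faces → V=33, E=85, F=54.
Check: V − E + F = 33 − 85 + 54 = 2.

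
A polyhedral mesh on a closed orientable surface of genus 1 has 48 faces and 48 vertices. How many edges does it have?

For a closed orientable surface of genus 1, χ = 2 − 2·1 = 0.
E = V + F − (0) = 48 + 48 − (0) = 96.

96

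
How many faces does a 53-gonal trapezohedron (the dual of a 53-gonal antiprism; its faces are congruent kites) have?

The n-trapezohedron (dual of the n-antiprism) has V = 2·53 + 2 = 108, E = 4·53 = 212, F = 2·53 = 106.

106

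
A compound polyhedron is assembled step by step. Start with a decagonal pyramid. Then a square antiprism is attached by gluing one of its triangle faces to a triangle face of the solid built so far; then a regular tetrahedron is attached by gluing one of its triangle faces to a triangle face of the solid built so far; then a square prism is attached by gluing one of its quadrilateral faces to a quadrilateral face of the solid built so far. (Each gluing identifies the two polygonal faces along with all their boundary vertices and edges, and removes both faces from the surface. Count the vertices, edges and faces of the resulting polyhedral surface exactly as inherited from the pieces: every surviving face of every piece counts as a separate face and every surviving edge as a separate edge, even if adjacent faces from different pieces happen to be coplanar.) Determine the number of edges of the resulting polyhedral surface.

44

A decagonal pyramid: V=11, E=20, F=11.
Attach a square antiprism (V=8, E=16, F=10) along a 3-gon: merge 3 vertices and 3 edges, delete both glued faces → V=16, E=33, F=19.
Attach a regular tetrahedron (V=4, E=6, F=4) along a 3-gon: merge 3 vertices and 3 edges, delete both glued faces → V=17, E=36, F=21.
Attach a square prism (V=8, E=12, F=6) along a 4-gon: merge 4 vertices and 4 edges, delete both glued faces → V=21, E=44, F=25.
Check: V − E + F = 21 − 44 + 25 = 2.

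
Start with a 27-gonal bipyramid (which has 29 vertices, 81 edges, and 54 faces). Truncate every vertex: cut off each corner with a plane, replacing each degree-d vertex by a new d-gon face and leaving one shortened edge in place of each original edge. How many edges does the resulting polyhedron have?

243

Truncation replaces each original edge-end by a new vertex, so V′ = 2E = 162.
Each original edge survives, and each old vertex of degree d contributes d new edges; summing degrees gives Σd = 2E, so E′ = E + 2E = 3E = 243.
Each original face survives and each original vertex becomes one new face: F′ = F + V = 83.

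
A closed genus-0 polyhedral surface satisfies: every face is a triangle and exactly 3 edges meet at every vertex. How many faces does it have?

Each face has 3 edges and each edge borders two faces, so 2E = 3F.
Each vertex has degree 3, so 3V = 2E and hence V = 3F/3.
Euler: V − E + F = 2 ⇒ (3F/3) − (3F/2) + F = 2.
Multiply by 6: (6 − 9 + 6)F = 12, i.e. 3F = 12.
So F = 4, E = 3·4/2 = 6, V = 3·4/3 = 4.

4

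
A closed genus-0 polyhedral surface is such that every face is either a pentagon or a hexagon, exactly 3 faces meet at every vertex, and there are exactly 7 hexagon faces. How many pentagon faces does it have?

Let x be the number of pentagons; then F = 7 + x.
Edge–face incidences: 2E = 6·7 + 5·x = 42 + 5x.
Every vertex has degree 3, so 3V = 2E.
Euler: V − E + F = 2 ⇒ (2E)/3 − E + (7 + x) = 2.
Multiply by 6: 2·(2E) − 3·(2E) + 6·(7 + x) = 12, i.e. 42 + 6x − (42 + 5x) = 12.
Collecting terms: x = 12.
Then 2E = 42 + 5·12 = 102, so E = 51, V = 2E/3 = 34, F = 7 + 12 = 19.

12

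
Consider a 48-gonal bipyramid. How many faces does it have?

A bipyramid over an n-gon has 2n triangular faces and n + 2 vertices: V = 48 + 2 = 50, E = 3·48 = 144, F = 2·48 = 96.

96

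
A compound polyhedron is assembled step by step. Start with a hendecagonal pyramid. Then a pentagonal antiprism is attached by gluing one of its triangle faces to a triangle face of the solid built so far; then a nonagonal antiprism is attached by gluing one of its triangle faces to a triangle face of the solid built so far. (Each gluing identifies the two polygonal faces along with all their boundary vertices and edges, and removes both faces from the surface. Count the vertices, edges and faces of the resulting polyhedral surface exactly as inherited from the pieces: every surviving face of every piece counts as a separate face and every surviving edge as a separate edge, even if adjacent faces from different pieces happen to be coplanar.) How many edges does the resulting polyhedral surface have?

A hendecagonal pyramid: V=12, E=22, F=12.
Attach a pentagonal antiprism (V=10, E=20, F=12) along a 3-gon: merge 3 vertices and 3 edges, delete both glued faces → V=19, E=39, F=22.
Attach a nonagonal antiprism (V=18, E=36, F=20) along a 3-gon: merge 3 vertices and 3 edges, delete both glued faces → V=34, E=72, F=40.
Check: V − E + F = 34 − 72 + 40 = 2.

72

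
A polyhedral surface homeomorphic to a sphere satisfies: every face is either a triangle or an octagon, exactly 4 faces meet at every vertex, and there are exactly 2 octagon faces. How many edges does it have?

32

Let x be the number of triangles; then F = 2 + x.
Edge–face incidences: 2E = 8·2 + 3·x = 16 + 3x.
Every vertex has degree 4, so 4V = 2E.
Euler: V − E + F = 2 ⇒ (2E)/4 − E + (2 + x) = 2.
Multiply by 8: 2·(2E) − 4·(2E) + 8·(2 + x) = 16, i.e. 16 + 8x − 2·(16 + 3x) = 16.
Collecting terms: 2x − 16 = 16, so 2x = 32, so x = 16.
Then 2E = 16 + 3·16 = 64, so E = 32, V = 2E/4 = 16, F = 2 + 16 = 18.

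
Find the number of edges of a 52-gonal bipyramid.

156

A bipyramid over an n-gon has 2n triangular faces and n + 2 vertices: V = 52 + 2 = 54, E = 3·52 = 156, F = 2·52 = 104.
Check: V − E + F = 54 − 156 + 104 = 2.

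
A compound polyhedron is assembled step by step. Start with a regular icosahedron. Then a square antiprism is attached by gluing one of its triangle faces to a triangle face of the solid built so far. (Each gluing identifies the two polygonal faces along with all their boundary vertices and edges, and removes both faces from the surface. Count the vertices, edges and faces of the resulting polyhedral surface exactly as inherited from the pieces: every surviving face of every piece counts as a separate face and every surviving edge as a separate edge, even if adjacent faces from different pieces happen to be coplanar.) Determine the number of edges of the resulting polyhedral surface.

A regular icosahedron: V=12, E=30, F=20.
Attach a square antiprism (V=8, E=16, F=10) along a 3-gon: merge 3 vertices and 3 edges, delete both glued faces → V=17, E=43, F=28.
Check: V − E + F = 17 − 43 + 28 = 2.

43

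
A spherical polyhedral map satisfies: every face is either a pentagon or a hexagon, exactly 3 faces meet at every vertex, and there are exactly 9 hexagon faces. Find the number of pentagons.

Let x be the number of pentagons; then F = 9 + x.
Edge–face incidences: 2E = 6·9 + 5·x = 54 + 5x.
Every vertex has degree 3, so 3V = 2E.
Euler: V − E + F = 2 ⇒ (2E)/3 − E + (9 + x) = 2.
Multiply by 6: 2·(2E) − 3·(2E) + 6·(9 + x) = 12, i.e. 54 + 6x − (54 + 5x) = 12.
Collecting terms: x = 12.
Then 2E = 54 + 5·12 = 114, so E = 57, V = 2E/3 = 38, F = 9 + 12 = 21.

12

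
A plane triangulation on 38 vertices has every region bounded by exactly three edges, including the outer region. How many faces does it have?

72

In a plane triangulation 3F = 2E and V − E + F = 2, so F = 2V − 4 = 2·38 − 4 = 72.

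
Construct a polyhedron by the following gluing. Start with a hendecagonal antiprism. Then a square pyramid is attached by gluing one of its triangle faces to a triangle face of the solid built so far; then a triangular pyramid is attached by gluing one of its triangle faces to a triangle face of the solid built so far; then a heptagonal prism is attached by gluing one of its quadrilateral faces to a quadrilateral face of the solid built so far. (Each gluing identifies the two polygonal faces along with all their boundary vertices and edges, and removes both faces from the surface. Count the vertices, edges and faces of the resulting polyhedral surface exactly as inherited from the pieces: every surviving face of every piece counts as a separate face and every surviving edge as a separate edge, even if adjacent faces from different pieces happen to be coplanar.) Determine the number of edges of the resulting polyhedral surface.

A hendecagonal antiprism: V=22, E=44, F=24.
Attach a square pyramid (V=5, E=8, F=5) along a 3-gon: merge 3 vertices and 3 edges, delete both glued faces → V=24, E=49, F=27.
Attach a triangular pyramid (V=4, E=6, F=4) along a 3-gon: merge 3 vertices and 3 edges, delete both glued faces → V=25, E=52, F=29.
Attach a heptagonal prism (V=14, E=21, F=9) along a 4-gon: merge 4 vertices and 4 edges, delete both glued faces → V=35, E=69, F=36.
Check: V − E + F = 35 − 69 + 36 = 2.

69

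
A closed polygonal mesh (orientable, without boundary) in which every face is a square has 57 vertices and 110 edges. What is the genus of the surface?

0

Every face is a square and each edge borders two faces, so 4F = 2·110, giving F = 55.
χ = V − E + F = 57 − 110 + 55 = 2.
For a closed orientable surface χ = 2 − 2g, so g = (2 − (2))/2 = 0.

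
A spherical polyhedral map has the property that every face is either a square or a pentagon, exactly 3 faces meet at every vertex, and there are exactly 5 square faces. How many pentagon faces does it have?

Let x be the number of pentagons; then F = 5 + x.
Edge–face incidences: 2E = 4·5 + 5·x = 20 + 5x.
Every vertex has degree 3, so 3V = 2E.
Euler: V − E + F = 2 ⇒ (2E)/3 − E + (5 + x) = 2.
Multiply by 6: 2·(2E) − 3·(2E) + 6·(5 + x) = 12, i.e. 30 + 6x − (20 + 5x) = 12.
Collecting terms: x + 10 = 12, so x = 2.
Then 2E = 20 + 5·2 = 30, so E = 15, V = 2E/3 = 10, F = 5 + 2 = 7.

2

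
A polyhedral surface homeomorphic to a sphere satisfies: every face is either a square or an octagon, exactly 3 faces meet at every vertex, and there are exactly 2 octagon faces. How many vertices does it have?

16

Let x be the number of squares; then F = 2 + x.
Edge–face incidences: 2E = 8·2 + 4·x = 16 + 4x.
Every vertex has degree 3, so 3V = 2E.
Euler: V − E + F = 2 ⇒ (2E)/3 − E + (2 + x) = 2.
Multiply by 6: 2·(2E) − 3·(2E) + 6·(2 + x) = 12, i.e. 12 + 6x − (16 + 4x) = 12.
Collecting terms: 2x − 4 = 12, so 2x = 16, so x = 8.
Then 2E = 16 + 4·8 = 48, so E = 24, V = 2E/3 = 16, F = 2 + 8 = 10.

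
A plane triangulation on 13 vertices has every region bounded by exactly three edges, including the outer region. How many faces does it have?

22

In a plane triangulation 3F = 2E and V − E + F = 2, so F = 2V − 4 = 2·13 − 4 = 22.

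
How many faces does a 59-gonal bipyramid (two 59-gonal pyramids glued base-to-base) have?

118

A bipyramid over an n-gon has 2n triangular faces and n + 2 vertices: V = 59 + 2 = 61, E = 3·59 = 177, F = 2·59 = 118.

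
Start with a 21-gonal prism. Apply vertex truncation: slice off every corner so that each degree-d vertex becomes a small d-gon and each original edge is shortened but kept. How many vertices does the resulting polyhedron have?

The base solid has V = 42, E = 63, F = 23.
Truncation replaces each original edge-end by a new vertex, so V′ = 2E = 126.
Each original edge survives, and each old vertex of degree d contributes d new edges; summing degrees gives Σd = 2E, so E′ = E + 2E = 3E = 189.
Each original face survives and each original vertex becomes one new face: F′ = F + V = 65.

126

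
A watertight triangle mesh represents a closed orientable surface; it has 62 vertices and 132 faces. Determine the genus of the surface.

3

Every face is a triangle, so 2E = 3·132 = 396, giving E = 198.
χ = V − E + F = 62 − 198 + 132 = -4.
For a closed orientable surface χ = 2 − 2g, so g = (2 − (-4))/2 = 3.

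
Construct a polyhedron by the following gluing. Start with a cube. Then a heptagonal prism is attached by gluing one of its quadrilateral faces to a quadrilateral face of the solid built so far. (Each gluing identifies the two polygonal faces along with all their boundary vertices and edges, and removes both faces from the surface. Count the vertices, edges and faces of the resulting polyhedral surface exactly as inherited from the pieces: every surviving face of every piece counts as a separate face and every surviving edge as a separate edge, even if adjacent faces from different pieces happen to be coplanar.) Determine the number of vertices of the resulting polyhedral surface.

18

A cube: V=8, E=12, F=6.
Attach a heptagonal prism (V=14, E=21, F=9) along a 4-gon: merge 4 vertices and 4 edges, delete both glued faces → V=18, E=29, F=13.
Check: V − E + F = 18 − 29 + 13 = 2.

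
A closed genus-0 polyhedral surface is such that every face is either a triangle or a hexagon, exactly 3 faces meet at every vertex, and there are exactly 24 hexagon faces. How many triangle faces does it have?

Let x be the number of triangles; then F = 24 + x.
Edge–face incidences: 2E = 6·24 + 3·x = 144 + 3x.
Every vertex has degree 3, so 3V = 2E.
Euler: V − E + F = 2 ⇒ (2E)/3 − E + (24 + x) = 2.
Multiply by 6: 2·(2E) − 3·(2E) + 6·(24 + x) = 12, i.e. 144 + 6x − (144 + 3x) = 12.
Collecting terms: 3x = 12, so x = 4.
Then 2E = 144 + 3·4 = 156, so E = 78, V = 2E/3 = 52, F = 24 + 4 = 28.

4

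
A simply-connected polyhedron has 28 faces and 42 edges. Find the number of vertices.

Here V − E + F = 2.
V = 2 + E − F = 2 + 42 − 28 = 16.

16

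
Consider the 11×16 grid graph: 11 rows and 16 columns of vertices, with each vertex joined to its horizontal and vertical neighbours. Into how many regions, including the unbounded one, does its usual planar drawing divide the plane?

The grid has V = 11·16 = 176 vertices and E = 11·15 + 16·10 = 325 edges.
F = 2 − V + E = 2 − 176 + 325 = 151.

151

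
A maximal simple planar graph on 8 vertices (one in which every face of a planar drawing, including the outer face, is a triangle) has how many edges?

18

In a plane triangulation 3F = 2E and V − E + F = 2, so E = 3V − 6 = 3·8 − 6 = 18.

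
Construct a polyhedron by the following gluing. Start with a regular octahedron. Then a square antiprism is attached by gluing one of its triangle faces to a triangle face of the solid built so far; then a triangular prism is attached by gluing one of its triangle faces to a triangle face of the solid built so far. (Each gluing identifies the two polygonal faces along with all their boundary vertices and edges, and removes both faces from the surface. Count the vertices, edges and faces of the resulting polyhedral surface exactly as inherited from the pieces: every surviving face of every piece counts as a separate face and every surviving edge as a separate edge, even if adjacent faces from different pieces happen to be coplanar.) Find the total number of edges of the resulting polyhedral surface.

A regular octahedron: V=6, E=12, F=8.
Attach a square antiprism (V=8, E=16, F=10) along a 3-gon: merge 3 vertices and 3 edges, delete both glued faces → V=11, E=25, F=16.
Attach a triangular prism (V=6, E=9, F=5) along a 3-gon: merge 3 vertices and 3 edges, delete both glued faces → V=14, E=31, F=19.
Check: V − E + F = 14 − 31 + 19 = 2.

31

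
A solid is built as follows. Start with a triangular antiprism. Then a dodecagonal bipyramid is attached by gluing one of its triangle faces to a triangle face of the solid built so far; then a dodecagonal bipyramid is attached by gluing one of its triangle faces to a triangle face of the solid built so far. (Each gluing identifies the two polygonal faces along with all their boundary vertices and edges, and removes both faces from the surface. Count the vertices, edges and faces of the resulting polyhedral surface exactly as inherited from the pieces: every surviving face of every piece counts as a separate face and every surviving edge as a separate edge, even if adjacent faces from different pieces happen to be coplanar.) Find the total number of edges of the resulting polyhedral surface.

78

A triangular antiprism: V=6, E=12, F=8.
Attach a dodecagonal bipyramid (V=14, E=36, F=24) along a 3-gon: merge 3 vertices and 3 edges, delete both glued faces → V=17, E=45, F=30.
Attach a dodecagonal bipyramid (V=14, E=36, F=24) along a 3-gon: merge 3 vertices and 3 edges, delete both glued faces → V=28, E=78, F=52.
Check: V − E + F = 28 − 78 + 52 = 2.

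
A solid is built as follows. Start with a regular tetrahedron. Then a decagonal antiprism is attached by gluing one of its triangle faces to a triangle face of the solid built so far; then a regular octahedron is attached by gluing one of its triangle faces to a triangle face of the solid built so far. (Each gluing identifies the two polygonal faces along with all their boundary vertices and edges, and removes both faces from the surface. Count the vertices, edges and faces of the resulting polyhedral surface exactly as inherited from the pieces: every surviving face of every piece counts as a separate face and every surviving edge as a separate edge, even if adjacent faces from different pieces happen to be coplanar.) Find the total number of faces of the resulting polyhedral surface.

A regular tetrahedron: V=4, E=6, F=4.
Attach a decagonal antiprism (V=20, E=40, F=22) along a 3-gon: merge 3 vertices and 3 edges, delete both glued faces → V=21, E=43, F=24.
Attach a regular octahedron (V=6, E=12, F=8) along a 3-gon: merge 3 vertices and 3 edges, delete both glued faces → V=24, E=52, F=30.
Check: V − E + F = 24 − 52 + 30 = 2.

30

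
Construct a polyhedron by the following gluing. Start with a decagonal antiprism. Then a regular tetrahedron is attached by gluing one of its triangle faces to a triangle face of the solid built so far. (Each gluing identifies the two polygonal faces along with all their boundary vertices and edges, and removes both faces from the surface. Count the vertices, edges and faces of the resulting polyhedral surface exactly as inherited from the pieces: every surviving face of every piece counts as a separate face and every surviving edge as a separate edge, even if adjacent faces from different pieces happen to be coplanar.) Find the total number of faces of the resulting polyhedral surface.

A decagonal antiprism: V=20, E=40, F=22.
Attach a regular tetrahedron (V=4, E=6, F=4) along a 3-gon: merge 3 vertices and 3 edges, delete both glued faces → V=21, E=43, F=24.
Check: V − E + F = 21 − 43 + 24 = 2.

24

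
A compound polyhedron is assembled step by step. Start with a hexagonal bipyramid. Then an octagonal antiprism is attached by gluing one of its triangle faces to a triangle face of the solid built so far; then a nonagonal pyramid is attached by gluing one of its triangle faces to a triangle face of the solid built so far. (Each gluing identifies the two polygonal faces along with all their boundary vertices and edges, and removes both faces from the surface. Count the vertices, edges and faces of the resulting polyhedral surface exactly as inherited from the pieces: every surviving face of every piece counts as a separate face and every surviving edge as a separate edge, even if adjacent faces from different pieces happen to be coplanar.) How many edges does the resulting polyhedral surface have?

A hexagonal bipyramid: V=8, E=18, F=12.
Attach an octagonal antiprism (V=16, E=32, F=18) along a 3-gon: merge 3 vertices and 3 edges, delete both glued faces → V=21, E=47, F=28.
Attach a nonagonal pyramid (V=10, E=18, F=10) along a 3-gon: merge 3 vertices and 3 edges, delete both glued faces → V=28, E=62, F=36.
Check: V − E + F = 28 − 62 + 36 = 2.

62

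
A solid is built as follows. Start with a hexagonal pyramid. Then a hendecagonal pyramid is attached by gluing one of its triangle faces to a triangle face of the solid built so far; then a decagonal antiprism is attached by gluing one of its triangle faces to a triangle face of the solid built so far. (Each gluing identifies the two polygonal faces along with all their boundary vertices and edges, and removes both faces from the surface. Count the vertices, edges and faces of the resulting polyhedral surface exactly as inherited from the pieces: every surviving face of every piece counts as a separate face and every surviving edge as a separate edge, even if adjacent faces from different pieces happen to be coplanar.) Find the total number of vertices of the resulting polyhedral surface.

33

A hexagonal pyramid: V=7, E=12, F=7.
Attach a hendecagonal pyramid (V=12, E=22, F=12) along a 3-gon: merge 3 vertices and 3 edges, delete both glued faces → V=16, E=31, F=17.
Attach a decagonal antiprism (V=20, E=40, F=22) along a 3-gon: merge 3 vertices and 3 edges, delete both glued faces → V=33, E=68, F=37.
Check: V − E + F = 33 − 68 + 37 = 2.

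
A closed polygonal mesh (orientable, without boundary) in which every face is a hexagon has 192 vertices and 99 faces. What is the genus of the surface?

Every face is a hexagon, so 2E = 6·99 = 594, giving E = 297.
χ = V − E + F = 192 − 297 + 99 = -6.
For a closed orientable surface χ = 2 − 2g, so g = (2 − (-6))/2 = 4.

4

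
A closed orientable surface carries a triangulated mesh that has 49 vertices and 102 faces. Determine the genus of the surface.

Every face is a triangle, so 2E = 3·102 = 306, giving E = 153.
χ = V − E + F = 49 − 153 + 102 = -2.
For a closed orientable surface χ = 2 − 2g, so g = (2 − (-2))/2 = 2.

2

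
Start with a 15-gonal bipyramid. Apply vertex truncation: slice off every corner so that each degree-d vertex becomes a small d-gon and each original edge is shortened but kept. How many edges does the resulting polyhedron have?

135

The base solid has V = 17, E = 45, F = 30.
Truncation replaces each original edge-end by a new vertex, so V′ = 2E = 90.
Each original edge survives, and each old vertex of degree d contributes d new edges; summing degrees gives Σd = 2E, so E′ = E + 2E = 3E = 135.
Each original face survives and each original vertex becomes one new face: F′ = F + V = 47.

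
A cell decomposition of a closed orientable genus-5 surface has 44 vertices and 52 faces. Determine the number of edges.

For a closed orientable surface of genus 5, χ = 2 − 2·5 = -8.
E = V + F − (-8) = 44 + 52 − (-8) = 104.

104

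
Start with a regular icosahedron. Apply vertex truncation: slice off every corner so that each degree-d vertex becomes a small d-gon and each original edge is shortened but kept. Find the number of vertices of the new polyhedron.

The base solid has V = 12, E = 30, F = 20.
Truncation replaces each original edge-end by a new vertex, so V′ = 2E = 60.
Each original edge survives, and each old vertex of degree d contributes d new edges; summing degrees gives Σd = 2E, so E′ = E + 2E = 3E = 90.
Each original face survives and each original vertex becomes one new face: F′ = F + V = 32.

60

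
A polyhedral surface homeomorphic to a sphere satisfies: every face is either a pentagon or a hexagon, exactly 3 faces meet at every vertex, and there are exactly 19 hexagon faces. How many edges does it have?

87

Let x be the number of pentagons; then F = 19 + x.
Edge–face incidences: 2E = 6·19 + 5·x = 114 + 5x.
Every vertex has degree 3, so 3V = 2E.
Euler: V − E + F = 2 ⇒ (2E)/3 − E + (19 + x) = 2.
Multiply by 6: 2·(2E) − 3·(2E) + 6·(19 + x) = 12, i.e. 114 + 6x − (114 + 5x) = 12.
Collecting terms: x = 12.
Then 2E = 114 + 5·12 = 174, so E = 87, V = 2E/3 = 58, F = 19 + 12 = 31.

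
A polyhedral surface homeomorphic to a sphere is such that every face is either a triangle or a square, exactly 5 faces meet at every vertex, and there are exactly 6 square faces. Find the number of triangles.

32

Let x be the number of triangles; then F = 6 + x.
Edge–face incidences: 2E = 4·6 + 3·x = 24 + 3x.
Every vertex has degree 5, so 5V = 2E.
Euler: V − E + F = 2 ⇒ (2E)/5 − E + (6 + x) = 2.
Multiply by 10: 2·(2E) − 5·(2E) + 10·(6 + x) = 20, i.e. 60 + 10x − 3·(24 + 3x) = 20.
Collecting terms: x − 12 = 20, so x = 32.
Then 2E = 24 + 3·32 = 120, so E = 60, V = 2E/5 = 24, F = 6 + 32 = 38.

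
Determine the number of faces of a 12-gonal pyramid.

A pyramid on an n-gon base has one n-gon and n triangles: V = 12 + 1 = 13, E = 2·12 = 24, F = 12 + 1 = 13.
Check: V − E + F = 13 − 24 + 13 = 2.

13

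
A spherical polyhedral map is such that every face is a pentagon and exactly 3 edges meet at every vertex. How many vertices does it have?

20

Each face has 5 edges and each edge borders two faces, so 2E = 5F.
Each vertex has degree 3, so 3V = 2E and hence V = 5F/3.
Euler: V − E + F = 2 ⇒ (5F/3) − (5F/2) + F = 2.
Multiply by 6: (10 − 15 + 6)F = 12, i.e. 1F = 12.
So F = 12, E = 5·12/2 = 30, V = 5·12/3 = 20.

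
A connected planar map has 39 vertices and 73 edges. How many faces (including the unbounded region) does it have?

Euler's formula for a connected plane graph: V − E + F = 2, so F = 2 − 39 + 73 = 36.

36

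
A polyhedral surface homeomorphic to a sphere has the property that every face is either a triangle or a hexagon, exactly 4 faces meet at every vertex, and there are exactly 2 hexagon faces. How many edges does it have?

24

Let x be the number of triangles; then F = 2 + x.
Edge–face incidences: 2E = 6·2 + 3·x = 12 + 3x.
Every vertex has degree 4, so 4V = 2E.
Euler: V − E + F = 2 ⇒ (2E)/4 − E + (2 + x) = 2.
Multiply by 8: 2·(2E) − 4·(2E) + 8·(2 + x) = 16, i.e. 16 + 8x − 2·(12 + 3x) = 16.
Collecting terms: 2x − 8 = 16, so 2x = 24, so x = 12.
Then 2E = 12 + 3·12 = 48, so E = 24, V = 2E/4 = 12, F = 2 + 12 = 14.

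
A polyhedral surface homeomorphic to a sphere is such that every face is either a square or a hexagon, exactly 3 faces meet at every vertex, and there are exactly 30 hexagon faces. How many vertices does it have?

68

Let x be the number of squares; then F = 30 + x.
Edge–face incidences: 2E = 6·30 + 4·x = 180 + 4x.
Every vertex has degree 3, so 3V = 2E.
Euler: V − E + F = 2 ⇒ (2E)/3 − E + (30 + x) = 2.
Multiply by 6: 2·(2E) − 3·(2E) + 6·(30 + x) = 12, i.e. 180 + 6x − (180 + 4x) = 12.
Collecting terms: 2x = 12, so x = 6.
Then 2E = 180 + 4·6 = 204, so E = 102, V = 2E/3 = 68, F = 30 + 6 = 36.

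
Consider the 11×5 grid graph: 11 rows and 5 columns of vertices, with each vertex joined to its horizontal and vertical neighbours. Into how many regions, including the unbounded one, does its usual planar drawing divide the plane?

41

The grid has V = 11·5 = 55 vertices and E = 11·4 + 5·10 = 94 edges.
F = 2 − V + E = 2 − 55 + 94 = 41.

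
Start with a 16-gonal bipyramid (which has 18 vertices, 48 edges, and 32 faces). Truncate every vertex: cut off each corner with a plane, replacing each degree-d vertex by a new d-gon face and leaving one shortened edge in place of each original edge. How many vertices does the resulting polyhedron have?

96

Truncation replaces each original edge-end by a new vertex, so V′ = 2E = 96.
Each original edge survives, and each old vertex of degree d contributes d new edges; summing degrees gives Σd = 2E, so E′ = E + 2E = 3E = 144.
Each original face survives and each original vertex becomes one new face: F′ = F + V = 50.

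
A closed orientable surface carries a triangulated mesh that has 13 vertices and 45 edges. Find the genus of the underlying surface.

Every face is a triangle and each edge borders two faces, so 3F = 2·45, giving F = 30.
χ = V − E + F = 13 − 45 + 30 = -2.
For a closed orientable surface χ = 2 − 2g, so g = (2 − (-2))/2 = 2.

2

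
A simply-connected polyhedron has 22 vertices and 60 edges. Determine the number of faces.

Here V − E + F = 2.
F = 2 − V + E = 2 − 22 + 60 = 40.

40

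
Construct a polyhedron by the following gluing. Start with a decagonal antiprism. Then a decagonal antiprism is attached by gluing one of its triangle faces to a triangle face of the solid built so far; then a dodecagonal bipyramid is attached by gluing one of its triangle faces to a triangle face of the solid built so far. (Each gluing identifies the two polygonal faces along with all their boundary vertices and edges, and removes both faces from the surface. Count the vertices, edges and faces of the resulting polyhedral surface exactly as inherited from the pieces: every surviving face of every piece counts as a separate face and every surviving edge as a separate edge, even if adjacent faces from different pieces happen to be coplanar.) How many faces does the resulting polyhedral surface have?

64

A decagonal antiprism: V=20, E=40, F=22.
Attach a decagonal antiprism (V=20, E=40, F=22) along a 3-gon: merge 3 vertices and 3 edges, delete both glued faces → V=37, E=77, F=42.
Attach a dodecagonal bipyramid (V=14, E=36, F=24) along a 3-gon: merge 3 vertices and 3 edges, delete both glued faces → V=48, E=110, F=64.
Check: V − E + F = 48 − 110 + 64 = 2.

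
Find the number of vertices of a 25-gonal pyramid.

A pyramid on an n-gon base has one n-gon and n triangles: V = 25 + 1 = 26, E = 2·25 = 50, F = 25 + 1 = 26.

26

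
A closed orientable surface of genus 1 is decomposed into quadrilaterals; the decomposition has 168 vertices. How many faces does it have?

χ = 2 − 2·1 = 0, and every face is a square so 4F = 2E.
V − E + F = 0 with E = 4F/2 gives 168 − (4/2 − 1)·F = 0, so F = 168 and E = 336.

168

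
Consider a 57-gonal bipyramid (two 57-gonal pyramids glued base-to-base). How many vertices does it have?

59

A bipyramid over an n-gon has 2n triangular faces and n + 2 vertices: V = 57 + 2 = 59, E = 3·57 = 171, F = 2·57 = 114.
Check: V − E + F = 59 − 171 + 114 = 2.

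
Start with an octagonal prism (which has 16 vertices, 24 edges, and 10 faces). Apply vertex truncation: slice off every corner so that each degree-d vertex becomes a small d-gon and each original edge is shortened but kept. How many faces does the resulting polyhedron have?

26

Truncation replaces each original edge-end by a new vertex, so V′ = 2E = 48.
Each original edge survives, and each old vertex of degree d contributes d new edges; summing degrees gives Σd = 2E, so E′ = E + 2E = 3E = 72.
Each original face survives and each original vertex becomes one new face: F′ = F + V = 26.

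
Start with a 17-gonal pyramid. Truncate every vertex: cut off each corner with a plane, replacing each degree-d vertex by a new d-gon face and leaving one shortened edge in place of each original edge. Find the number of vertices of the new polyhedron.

68

The base solid has V = 18, E = 34, F = 18.
Truncation replaces each original edge-end by a new vertex, so V′ = 2E = 68.
Each original edge survives, and each old vertex of degree d contributes d new edges; summing degrees gives Σd = 2E, so E′ = E + 2E = 3E = 102.
Each original face survives and each original vertex becomes one new face: F′ = F + V = 36.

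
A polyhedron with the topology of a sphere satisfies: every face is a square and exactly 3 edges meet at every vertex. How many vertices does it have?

8

Each face has 4 edges and each edge borders two faces, so 2E = 4F.
Each vertex has degree 3, so 3V = 2E and hence V = 4F/3.
Euler: V − E + F = 2 ⇒ (4F/3) − (4F/2) + F = 2.
Multiply by 6: (8 − 12 + 6)F = 12, i.e. 2F = 12.
So F = 6, E = 4·6/2 = 12, V = 4·6/3 = 8.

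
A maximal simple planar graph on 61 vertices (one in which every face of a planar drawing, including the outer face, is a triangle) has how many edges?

In a plane triangulation 3F = 2E and V − E + F = 2, so E = 3V − 6 = 3·61 − 6 = 177.

177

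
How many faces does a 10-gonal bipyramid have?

20

A bipyramid over an n-gon has 2n triangular faces and n + 2 vertices: V = 10 + 2 = 12, E = 3·10 = 30, F = 2·10 = 20.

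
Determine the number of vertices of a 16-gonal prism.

A prism on an n-gon has two n-gon bases and n rectangular sides: V = 2·16 = 32, E = 3·16 = 48, F = 16 + 2 = 18.

32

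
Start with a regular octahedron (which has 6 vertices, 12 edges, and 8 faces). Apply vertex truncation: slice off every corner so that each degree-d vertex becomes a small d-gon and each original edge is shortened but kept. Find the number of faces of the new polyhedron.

Truncation replaces each original edge-end by a new vertex, so V′ = 2E = 24.
Each original edge survives, and each old vertex of degree d contributes d new edges; summing degrees gives Σd = 2E, so E′ = E + 2E = 3E = 36.
Each original face survives and each original vertex becomes one new face: F′ = F + V = 14.

14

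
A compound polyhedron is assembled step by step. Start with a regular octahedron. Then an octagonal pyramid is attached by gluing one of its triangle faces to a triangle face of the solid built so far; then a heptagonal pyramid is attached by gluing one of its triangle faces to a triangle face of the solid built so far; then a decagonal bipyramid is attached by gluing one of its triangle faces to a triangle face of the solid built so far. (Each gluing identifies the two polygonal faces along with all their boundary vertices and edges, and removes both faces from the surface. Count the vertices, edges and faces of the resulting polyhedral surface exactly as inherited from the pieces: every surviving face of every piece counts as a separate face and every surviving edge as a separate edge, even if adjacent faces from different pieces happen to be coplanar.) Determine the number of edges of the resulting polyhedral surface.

A regular octahedron: V=6, E=12, F=8.
Attach an octagonal pyramid (V=9, E=16, F=9) along a 3-gon: merge 3 vertices and 3 edges, delete both glued faces → V=12, E=25, F=15.
Attach a heptagonal pyramid (V=8, E=14, F=8) along a 3-gon: merge 3 vertices and 3 edges, delete both glued faces → V=17, E=36, F=21.
Attach a decagonal bipyramid (V=12, E=30, F=20) along a 3-gon: merge 3 vertices and 3 edges, delete both glued faces → V=26, E=63, F=39.
Check: V − E + F = 26 − 63 + 39 = 2.

63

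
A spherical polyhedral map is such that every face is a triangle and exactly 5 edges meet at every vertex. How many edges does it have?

Each face has 3 edges and each edge borders two faces, so 2E = 3F.
Each vertex has degree 5, so 5V = 2E and hence V = 3F/5.
Euler: V − E + F = 2 ⇒ (3F/5) − (3F/2) + F = 2.
Multiply by 10: (6 − 15 + 10)F = 20, i.e. 1F = 20.
So F = 20, E = 3·20/2 = 30, V = 3·20/5 = 12.

30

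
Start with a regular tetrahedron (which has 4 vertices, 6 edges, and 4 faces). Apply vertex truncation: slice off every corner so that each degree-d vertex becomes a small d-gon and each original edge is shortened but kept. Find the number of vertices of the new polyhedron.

Truncation replaces each original edge-end by a new vertex, so V′ = 2E = 12.
Each original edge survives, and each old vertex of degree d contributes d new edges; summing degrees gives Σd = 2E, so E′ = E + 2E = 3E = 18.
Each original face survives and each original vertex becomes one new face: F′ = F + V = 8.

12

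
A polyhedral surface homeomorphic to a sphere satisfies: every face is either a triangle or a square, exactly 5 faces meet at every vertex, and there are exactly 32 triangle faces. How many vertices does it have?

Let x be the number of squares; then F = 32 + x.
Edge–face incidences: 2E = 3·32 + 4·x = 96 + 4x.
Every vertex has degree 5, so 5V = 2E.
Euler: V − E + F = 2 ⇒ (2E)/5 − E + (32 + x) = 2.
Multiply by 10: 2·(2E) − 5·(2E) + 10·(32 + x) = 20, i.e. 320 + 10x − 3·(96 + 4x) = 20.
Collecting terms: −2x + 32 = 20, so −2x = −12, so x = 6.
Then 2E = 96 + 4·6 = 120, so E = 60, V = 2E/5 = 24, F = 32 + 6 = 38.

24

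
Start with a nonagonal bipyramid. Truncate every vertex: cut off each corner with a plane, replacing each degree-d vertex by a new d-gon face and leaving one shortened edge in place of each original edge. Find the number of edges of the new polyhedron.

The base solid has V = 11, E = 27, F = 18.
Truncation replaces each original edge-end by a new vertex, so V′ = 2E = 54.
Each original edge survives, and each old vertex of degree d contributes d new edges; summing degrees gives Σd = 2E, so E′ = E + 2E = 3E = 81.
Each original face survives and each original vertex becomes one new face: F′ = F + V = 29.

81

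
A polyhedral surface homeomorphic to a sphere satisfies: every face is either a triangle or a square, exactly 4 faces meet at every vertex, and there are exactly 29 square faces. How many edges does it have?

70

Let x be the number of triangles; then F = 29 + x.
Edge–face incidences: 2E = 4·29 + 3·x = 116 + 3x.
Every vertex has degree 4, so 4V = 2E.
Euler: V − E + F = 2 ⇒ (2E)/4 − E + (29 + x) = 2.
Multiply by 8: 2·(2E) − 4·(2E) + 8·(29 + x) = 16, i.e. 232 + 8x − 2·(116 + 3x) = 16.
Collecting terms: 2x = 16, so x = 8.
Then 2E = 116 + 3·8 = 140, so E = 70, V = 2E/4 = 35, F = 29 + 8 = 37.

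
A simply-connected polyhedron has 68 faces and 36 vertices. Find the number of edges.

102

Here V − E + F = 2.
E = V + F − (2) = 36 + 68 − (2) = 102.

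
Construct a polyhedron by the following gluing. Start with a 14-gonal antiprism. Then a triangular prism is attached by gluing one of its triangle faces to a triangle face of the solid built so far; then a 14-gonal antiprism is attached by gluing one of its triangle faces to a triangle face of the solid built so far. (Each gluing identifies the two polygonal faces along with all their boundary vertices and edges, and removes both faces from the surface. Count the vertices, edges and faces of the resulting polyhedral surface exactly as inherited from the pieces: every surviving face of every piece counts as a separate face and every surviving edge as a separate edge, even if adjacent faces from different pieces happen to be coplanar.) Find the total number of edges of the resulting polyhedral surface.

A 14-gonal antiprism: V=28, E=56, F=30.
Attach a triangular prism (V=6, E=9, F=5) along a 3-gon: merge 3 vertices and 3 edges, delete both glued faces → V=31, E=62, F=33.
Attach a 14-gonal antiprism (V=28, E=56, F=30) along a 3-gon: merge 3 vertices and 3 edges, delete both glued faces → V=56, E=115, F=61.
Check: V − E + F = 56 − 115 + 61 = 2.

115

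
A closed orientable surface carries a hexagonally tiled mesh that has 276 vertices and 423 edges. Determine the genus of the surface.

4

Every face is a hexagon and each edge borders two faces, so 6F = 2·423, giving F = 141.
χ = V − E + F = 276 − 423 + 141 = -6.
For a closed orientable surface χ = 2 − 2g, so g = (2 − (-6))/2 = 4.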